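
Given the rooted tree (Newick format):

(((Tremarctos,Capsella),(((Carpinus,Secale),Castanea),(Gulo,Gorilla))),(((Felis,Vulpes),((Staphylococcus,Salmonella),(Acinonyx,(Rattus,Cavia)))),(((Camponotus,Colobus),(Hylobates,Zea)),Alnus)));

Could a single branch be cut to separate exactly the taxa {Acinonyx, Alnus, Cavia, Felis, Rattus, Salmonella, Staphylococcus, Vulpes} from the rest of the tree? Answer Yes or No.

No

The MRCA of the listed taxa subtends (((Felis,Vulpes),((Staphylococcus,Salmonella),(Acinonyx,(Rattus,Cavia)))),(((Camponotus,Colobus),(Hylobates,Zea)),Alnus)).
That clade also contains Camponotus, Colobus, Hylobates, Zea, which are not in the proposed group, so the group is not monophyletic.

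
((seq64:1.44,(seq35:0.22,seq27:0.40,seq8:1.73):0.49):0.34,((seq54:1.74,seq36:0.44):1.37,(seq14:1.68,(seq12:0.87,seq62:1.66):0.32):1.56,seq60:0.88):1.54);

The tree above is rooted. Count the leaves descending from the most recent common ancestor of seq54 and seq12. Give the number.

6

The MRCA of seq54 and seq12 is the node subtending ((seq54,seq36),(seq14,(seq12,seq62)),seq60).
That clade contains 6 terminal taxa: seq12, seq14, seq36, seq54, seq60, seq62.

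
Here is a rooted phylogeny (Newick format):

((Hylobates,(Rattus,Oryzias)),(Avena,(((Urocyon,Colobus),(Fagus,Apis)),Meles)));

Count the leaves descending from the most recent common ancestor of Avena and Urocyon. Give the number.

6

The MRCA of Avena and Urocyon is the node subtending (Avena,(((Urocyon,Colobus),(Fagus,Apis)),Meles)).
That clade contains 6 terminal taxa: Apis, Avena, Colobus, Fagus, Meles, Urocyon.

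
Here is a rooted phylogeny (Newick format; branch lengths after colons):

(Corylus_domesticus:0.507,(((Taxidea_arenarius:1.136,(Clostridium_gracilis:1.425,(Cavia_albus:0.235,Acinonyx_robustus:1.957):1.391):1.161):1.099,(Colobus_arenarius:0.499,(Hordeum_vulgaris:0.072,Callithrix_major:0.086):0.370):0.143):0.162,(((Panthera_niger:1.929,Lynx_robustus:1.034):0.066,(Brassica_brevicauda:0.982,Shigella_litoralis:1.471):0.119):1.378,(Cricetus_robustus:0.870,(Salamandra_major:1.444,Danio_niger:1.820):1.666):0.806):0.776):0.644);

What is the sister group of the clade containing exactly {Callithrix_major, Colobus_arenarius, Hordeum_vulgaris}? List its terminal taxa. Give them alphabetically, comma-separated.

Acinonyx_robustus, Cavia_albus, Clostridium_gracilis, Taxidea_arenarius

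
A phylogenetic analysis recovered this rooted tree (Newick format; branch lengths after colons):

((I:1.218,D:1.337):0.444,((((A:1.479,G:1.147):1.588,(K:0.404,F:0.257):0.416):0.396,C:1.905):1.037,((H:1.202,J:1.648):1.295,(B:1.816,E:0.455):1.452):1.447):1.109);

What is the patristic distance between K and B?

6.968

The path runs K → … → MRCA → … → B; the MRCA is the node subtending ((((A,G),(K,F)),C),((H,J),(B,E))).
Branch lengths along that path: 0.404 + 0.416 + 0.396 + 1.037 + 1.447 + 1.452 + 1.816 = 6.968.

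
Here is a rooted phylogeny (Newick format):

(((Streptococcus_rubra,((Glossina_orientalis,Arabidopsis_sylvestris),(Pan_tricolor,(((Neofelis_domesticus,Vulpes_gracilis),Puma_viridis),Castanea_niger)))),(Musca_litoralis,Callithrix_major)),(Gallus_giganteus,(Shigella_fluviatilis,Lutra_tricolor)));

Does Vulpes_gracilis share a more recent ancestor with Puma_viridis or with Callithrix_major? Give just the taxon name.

The MRCA of Vulpes_gracilis and Puma_viridis subtends ((Neofelis_domesticus,Vulpes_gracilis),Puma_viridis) (3 taxa).
The MRCA of Vulpes_gracilis and Callithrix_major subtends ((Streptococcus_rubra,((Glossina_orientalis,Arabidopsis_sylvestris),(Pan_tricolor,(((Neofelis_domesticus,Vulpes_gracilis),Puma_viridis),Castanea_niger)))),(Musca_litoralis,Callithrix_major)) (10 taxa).
The first is nested inside the second, so Vulpes_gracilis shares a more recent common ancestor with Puma_viridis.

Puma_viridis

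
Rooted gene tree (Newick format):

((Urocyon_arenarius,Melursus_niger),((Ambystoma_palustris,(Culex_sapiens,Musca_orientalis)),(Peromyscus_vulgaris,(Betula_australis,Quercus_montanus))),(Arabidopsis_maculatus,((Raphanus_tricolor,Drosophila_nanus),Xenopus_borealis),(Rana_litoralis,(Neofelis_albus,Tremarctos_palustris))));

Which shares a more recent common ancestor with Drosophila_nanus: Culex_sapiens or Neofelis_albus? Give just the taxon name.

The MRCA of Drosophila_nanus and Neofelis_albus subtends (Arabidopsis_maculatus,((Raphanus_tricolor,Drosophila_nanus),Xenopus_borealis),(Rana_litoralis,(Neofelis_albus,Tremarctos_palustris))) (7 taxa).
The MRCA of Drosophila_nanus and Culex_sapiens is the root, subtending the entire tree (15 taxa).
The first is nested inside the second, so Drosophila_nanus shares a more recent common ancestor with Neofelis_albus.

Neofelis_albus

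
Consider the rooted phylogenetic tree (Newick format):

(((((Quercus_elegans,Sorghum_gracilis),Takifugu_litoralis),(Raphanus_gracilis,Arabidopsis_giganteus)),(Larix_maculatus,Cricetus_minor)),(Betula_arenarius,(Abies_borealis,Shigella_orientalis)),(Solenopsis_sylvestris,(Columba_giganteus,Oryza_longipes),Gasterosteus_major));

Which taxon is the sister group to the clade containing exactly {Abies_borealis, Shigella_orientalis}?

Betula_arenarius

The clade containing exactly {Abies_borealis, Shigella_orientalis} attaches to the tree at the node subtending (Betula_arenarius,(Abies_borealis,Shigella_orientalis)).
The other lineage descending from that same node — the sister group — is the single tip Betula_arenarius.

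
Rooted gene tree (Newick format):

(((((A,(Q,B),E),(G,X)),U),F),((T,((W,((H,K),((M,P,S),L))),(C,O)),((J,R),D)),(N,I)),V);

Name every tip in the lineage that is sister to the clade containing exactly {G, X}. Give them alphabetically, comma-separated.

The clade containing exactly {G, X} attaches to the tree at the node subtending ((A,(Q,B),E),(G,X)).
The other lineage descending from that same node — the sister group — is (A,(Q,B),E); its 4 tips in alphabetical order are the answer.

A, B, E, Q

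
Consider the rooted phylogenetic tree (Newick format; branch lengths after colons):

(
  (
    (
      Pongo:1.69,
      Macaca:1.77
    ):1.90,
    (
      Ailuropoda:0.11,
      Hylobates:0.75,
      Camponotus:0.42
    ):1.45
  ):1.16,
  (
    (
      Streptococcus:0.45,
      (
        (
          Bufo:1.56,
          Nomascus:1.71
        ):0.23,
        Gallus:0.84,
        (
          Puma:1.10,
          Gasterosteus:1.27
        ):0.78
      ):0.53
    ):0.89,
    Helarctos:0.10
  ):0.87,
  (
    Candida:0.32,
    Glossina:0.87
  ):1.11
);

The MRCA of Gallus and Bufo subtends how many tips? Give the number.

5

The MRCA of Gallus and Bufo is the node subtending ((Bufo,Nomascus),Gallus,(Puma,Gasterosteus)).
That clade contains 5 terminal taxa: Bufo, Gallus, Gasterosteus, Nomascus, Puma.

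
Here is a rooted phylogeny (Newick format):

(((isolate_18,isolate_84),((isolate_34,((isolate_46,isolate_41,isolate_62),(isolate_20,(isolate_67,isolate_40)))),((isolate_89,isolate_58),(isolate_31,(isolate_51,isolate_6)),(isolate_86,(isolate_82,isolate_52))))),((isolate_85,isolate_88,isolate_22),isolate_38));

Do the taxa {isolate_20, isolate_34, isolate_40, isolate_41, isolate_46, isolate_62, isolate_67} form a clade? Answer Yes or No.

The most recent common ancestor of these taxa subtends (isolate_34,((isolate_46,isolate_41,isolate_62),(isolate_20,(isolate_67,isolate_40)))).
That clade has exactly 7 tips — every listed taxon and nothing else — so the group is monophyletic.

Yes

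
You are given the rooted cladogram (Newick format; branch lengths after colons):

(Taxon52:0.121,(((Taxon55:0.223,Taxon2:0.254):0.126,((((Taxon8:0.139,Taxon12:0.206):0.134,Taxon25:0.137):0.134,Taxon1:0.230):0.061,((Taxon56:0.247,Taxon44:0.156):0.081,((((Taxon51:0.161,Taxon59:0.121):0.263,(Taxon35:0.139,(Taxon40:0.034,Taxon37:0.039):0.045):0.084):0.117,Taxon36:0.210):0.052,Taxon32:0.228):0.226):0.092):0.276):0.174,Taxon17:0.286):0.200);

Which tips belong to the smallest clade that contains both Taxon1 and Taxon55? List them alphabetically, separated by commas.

Taxon1, Taxon12, Taxon2, Taxon25, Taxon32, Taxon35, Taxon36, Taxon37, Taxon40, Taxon44, Taxon51, Taxon55, Taxon56, Taxon59, Taxon8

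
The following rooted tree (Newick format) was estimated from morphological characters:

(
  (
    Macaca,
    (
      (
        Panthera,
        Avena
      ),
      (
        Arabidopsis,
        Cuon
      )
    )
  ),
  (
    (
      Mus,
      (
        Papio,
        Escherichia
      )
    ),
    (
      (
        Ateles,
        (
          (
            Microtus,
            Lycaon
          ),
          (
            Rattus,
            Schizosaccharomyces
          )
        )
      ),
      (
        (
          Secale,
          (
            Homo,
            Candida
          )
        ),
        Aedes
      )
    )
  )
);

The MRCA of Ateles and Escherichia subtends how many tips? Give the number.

12

The MRCA of Ateles and Escherichia is the node subtending ((Mus,(Papio,Escherichia)),((Ateles,((Microtus,Lycaon),(Rattus,Schizosaccharomyces))),((Secale,(Homo,Candida)),Aedes))).
That clade contains 12 terminal taxa: Aedes, Ateles, Candida, Escherichia, Homo, Lycaon, Microtus, Mus, Papio, Rattus, Schizosaccharomyces, Secale.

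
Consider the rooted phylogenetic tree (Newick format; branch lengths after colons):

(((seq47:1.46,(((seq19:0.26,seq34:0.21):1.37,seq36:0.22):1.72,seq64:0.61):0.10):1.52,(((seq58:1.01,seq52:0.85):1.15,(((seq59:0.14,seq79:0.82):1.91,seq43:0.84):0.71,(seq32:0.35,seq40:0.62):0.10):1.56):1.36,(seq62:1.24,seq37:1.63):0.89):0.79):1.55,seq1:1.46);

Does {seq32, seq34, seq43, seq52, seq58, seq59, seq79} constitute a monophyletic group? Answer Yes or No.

No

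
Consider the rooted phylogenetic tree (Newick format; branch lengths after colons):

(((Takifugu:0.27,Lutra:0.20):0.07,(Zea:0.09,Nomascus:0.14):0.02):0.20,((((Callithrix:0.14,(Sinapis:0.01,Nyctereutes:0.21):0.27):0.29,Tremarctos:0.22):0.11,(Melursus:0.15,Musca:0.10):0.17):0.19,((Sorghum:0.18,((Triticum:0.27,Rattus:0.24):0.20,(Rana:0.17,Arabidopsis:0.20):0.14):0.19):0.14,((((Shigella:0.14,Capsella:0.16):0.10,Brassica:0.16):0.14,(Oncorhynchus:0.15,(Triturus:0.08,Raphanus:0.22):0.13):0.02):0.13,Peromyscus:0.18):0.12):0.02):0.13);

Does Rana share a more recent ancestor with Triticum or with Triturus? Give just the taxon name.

Triticum

The MRCA of Rana and Triticum subtends ((Triticum,Rattus),(Rana,Arabidopsis)) (4 taxa).
The MRCA of Rana and Triturus subtends ((Sorghum,((Triticum,Rattus),(Rana,Arabidopsis))),((((Shigella,Capsella),Brassica),(Oncorhynchus,(Triturus,Raphanus))),Peromyscus)) (12 taxa).
The first is nested inside the second, so Rana shares a more recent common ancestor with Triticum.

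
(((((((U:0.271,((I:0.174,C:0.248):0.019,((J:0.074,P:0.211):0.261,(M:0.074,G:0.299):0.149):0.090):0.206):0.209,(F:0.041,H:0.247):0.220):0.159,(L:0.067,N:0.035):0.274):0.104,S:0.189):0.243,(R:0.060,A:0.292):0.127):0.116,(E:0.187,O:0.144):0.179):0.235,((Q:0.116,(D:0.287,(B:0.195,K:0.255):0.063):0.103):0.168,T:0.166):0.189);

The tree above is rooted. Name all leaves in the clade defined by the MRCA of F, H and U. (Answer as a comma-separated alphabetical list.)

C, F, G, H, I, J, M, P, U

Tracing F: it sits inside (F,H).
Tracing H: it sits inside (F,H).
Tracing U: it sits inside (U,((I,C),((J,P),(M,G)))).
The smallest clade enclosing all 3 is ((U,((I,C),((J,P),(M,G)))),(F,H)); the answer is its 9 terminal taxa in alphabetical order.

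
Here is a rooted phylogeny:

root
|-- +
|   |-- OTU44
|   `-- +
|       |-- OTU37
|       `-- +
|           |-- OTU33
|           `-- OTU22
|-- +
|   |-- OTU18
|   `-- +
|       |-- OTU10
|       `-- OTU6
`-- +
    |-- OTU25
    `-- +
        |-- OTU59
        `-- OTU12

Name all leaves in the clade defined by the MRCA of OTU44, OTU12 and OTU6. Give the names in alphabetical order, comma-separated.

OTU10, OTU12, OTU18, OTU22, OTU25, OTU33, OTU37, OTU44, OTU59, OTU6

Tracing OTU44: it sits inside (OTU44,(OTU37,(OTU33,OTU22))).
Tracing OTU12: it sits inside (OTU59,OTU12).
Tracing OTU6: it sits inside (OTU10,OTU6).
The smallest clade enclosing all 3 is the whole tree (their MRCA is the root), so the answer is all 10 tips in alphabetical order.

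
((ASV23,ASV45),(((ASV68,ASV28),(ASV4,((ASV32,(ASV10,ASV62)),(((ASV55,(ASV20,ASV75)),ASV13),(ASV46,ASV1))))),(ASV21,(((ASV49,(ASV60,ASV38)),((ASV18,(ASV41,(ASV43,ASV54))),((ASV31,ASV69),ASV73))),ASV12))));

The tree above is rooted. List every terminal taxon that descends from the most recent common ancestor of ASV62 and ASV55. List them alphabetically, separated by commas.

Tracing ASV62: it sits inside (ASV10,ASV62).
Tracing ASV55: it sits inside (ASV55,(ASV20,ASV75)).
The smallest clade enclosing both is ((ASV32,(ASV10,ASV62)),(((ASV55,(ASV20,ASV75)),ASV13),(ASV46,ASV1))); the answer is its 9 terminal taxa in alphabetical order.

ASV1, ASV10, ASV13, ASV20, ASV32, ASV46, ASV55, ASV62, ASV75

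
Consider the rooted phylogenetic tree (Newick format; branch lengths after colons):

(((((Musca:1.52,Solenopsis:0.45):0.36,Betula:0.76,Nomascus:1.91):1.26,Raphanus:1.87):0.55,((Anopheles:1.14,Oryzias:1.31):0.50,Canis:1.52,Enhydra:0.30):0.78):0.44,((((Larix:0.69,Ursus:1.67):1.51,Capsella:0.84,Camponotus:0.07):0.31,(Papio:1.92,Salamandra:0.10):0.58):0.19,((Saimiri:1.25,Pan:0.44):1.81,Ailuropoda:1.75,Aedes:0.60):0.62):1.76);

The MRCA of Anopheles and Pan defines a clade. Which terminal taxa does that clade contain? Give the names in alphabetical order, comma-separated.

Aedes, Ailuropoda, Anopheles, Betula, Camponotus, Canis, Capsella, Enhydra, Larix, Musca, Nomascus, Oryzias, Pan, Papio, Raphanus, Saimiri, Salamandra, Solenopsis, Ursus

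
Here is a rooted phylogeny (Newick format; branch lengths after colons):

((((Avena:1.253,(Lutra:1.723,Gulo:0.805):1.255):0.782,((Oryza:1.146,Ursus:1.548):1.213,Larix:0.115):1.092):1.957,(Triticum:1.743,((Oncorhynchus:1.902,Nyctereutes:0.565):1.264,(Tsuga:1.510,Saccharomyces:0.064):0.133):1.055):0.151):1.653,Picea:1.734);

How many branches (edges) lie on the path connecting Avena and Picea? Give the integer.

The MRCA of Avena and Picea is the root of the tree.
From Avena up to that node: 4 branches. From Picea up to the same node: 1 branch. Total: 4 + 1 = 5.

5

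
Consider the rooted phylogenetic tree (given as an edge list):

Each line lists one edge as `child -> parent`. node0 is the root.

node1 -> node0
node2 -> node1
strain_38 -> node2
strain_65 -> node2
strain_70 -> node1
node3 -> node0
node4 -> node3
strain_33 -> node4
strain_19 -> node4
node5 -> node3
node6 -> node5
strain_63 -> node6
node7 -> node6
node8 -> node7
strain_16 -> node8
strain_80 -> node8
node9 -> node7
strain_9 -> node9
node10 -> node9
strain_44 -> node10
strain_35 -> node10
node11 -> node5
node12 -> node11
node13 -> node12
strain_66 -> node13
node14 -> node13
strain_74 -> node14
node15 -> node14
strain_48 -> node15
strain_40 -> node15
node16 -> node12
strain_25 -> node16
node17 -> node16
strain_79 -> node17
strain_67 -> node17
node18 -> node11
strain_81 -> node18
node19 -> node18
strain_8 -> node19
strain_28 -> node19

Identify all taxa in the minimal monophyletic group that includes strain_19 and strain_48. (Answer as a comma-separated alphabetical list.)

strain_16, strain_19, strain_25, strain_28, strain_33, strain_35, strain_40, strain_44, strain_48, strain_63, strain_66, strain_67, strain_74, strain_79, strain_8, strain_80, strain_81, strain_9

Tracing strain_19: it sits inside (strain_33,strain_19).
Tracing strain_48: it sits inside (strain_48,strain_40).
The smallest clade enclosing both is ((strain_33,strain_19),((strain_63,((strain_16,strain_80),(strain_9,(strain_44,strain_35)))),(((strain_66,(strain_74,(strain_48,strain_40))),(strain_25,(strain_79,strain_67))),(strain_81,(strain_8,strain_28))))); the answer is its 18 terminal taxa in alphabetical order.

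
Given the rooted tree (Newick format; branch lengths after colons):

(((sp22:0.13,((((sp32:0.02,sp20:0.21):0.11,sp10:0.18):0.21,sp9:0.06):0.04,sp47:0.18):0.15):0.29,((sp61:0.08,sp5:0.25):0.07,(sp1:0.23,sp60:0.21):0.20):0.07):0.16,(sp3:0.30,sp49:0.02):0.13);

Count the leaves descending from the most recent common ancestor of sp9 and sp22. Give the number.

The MRCA of sp9 and sp22 is the node subtending (sp22,((((sp32,sp20),sp10),sp9),sp47)).
That clade contains 6 terminal taxa: sp10, sp20, sp22, sp32, sp47, sp9.

6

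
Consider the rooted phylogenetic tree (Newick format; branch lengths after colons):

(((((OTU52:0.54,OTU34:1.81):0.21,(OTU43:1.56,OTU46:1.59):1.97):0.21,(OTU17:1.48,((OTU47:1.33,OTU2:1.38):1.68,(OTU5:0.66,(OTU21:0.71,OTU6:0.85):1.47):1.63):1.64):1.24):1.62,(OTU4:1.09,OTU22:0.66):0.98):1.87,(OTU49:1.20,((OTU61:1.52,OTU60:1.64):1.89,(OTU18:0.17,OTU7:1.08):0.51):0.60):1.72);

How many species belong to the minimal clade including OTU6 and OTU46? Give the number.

10

The MRCA of OTU6 and OTU46 is the node subtending (((OTU52,OTU34),(OTU43,OTU46)),(OTU17,((OTU47,OTU2),(OTU5,(OTU21,OTU6))))).
That clade contains 10 terminal taxa: OTU17, OTU2, OTU21, OTU34, OTU43, OTU46, OTU47, OTU5, OTU52, OTU6.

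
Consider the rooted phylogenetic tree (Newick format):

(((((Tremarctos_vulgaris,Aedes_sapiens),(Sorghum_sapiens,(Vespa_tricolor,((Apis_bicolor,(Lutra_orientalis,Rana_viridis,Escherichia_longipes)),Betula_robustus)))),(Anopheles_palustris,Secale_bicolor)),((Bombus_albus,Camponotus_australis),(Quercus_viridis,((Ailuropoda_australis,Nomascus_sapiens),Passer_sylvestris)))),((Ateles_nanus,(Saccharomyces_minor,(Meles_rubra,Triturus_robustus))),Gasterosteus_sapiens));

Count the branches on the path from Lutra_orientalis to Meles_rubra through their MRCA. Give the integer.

The MRCA of Lutra_orientalis and Meles_rubra is the root of the tree.
From Lutra_orientalis up to that node: 9 branches. From Meles_rubra up to the same node: 5 branches. Total: 9 + 5 = 14.

14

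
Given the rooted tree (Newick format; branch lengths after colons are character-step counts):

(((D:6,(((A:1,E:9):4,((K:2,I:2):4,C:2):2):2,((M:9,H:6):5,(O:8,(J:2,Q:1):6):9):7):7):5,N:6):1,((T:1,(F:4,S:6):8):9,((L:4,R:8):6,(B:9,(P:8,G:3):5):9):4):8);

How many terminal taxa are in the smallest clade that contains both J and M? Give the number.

The MRCA of J and M is the node subtending ((M,H),(O,(J,Q))).
That clade contains 5 terminal taxa: H, J, M, O, Q.

5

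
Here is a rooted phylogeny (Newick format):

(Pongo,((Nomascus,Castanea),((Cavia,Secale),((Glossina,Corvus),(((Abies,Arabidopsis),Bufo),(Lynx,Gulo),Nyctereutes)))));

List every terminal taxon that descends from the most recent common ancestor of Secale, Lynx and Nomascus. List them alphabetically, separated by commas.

Tracing Secale: it sits inside (Cavia,Secale).
Tracing Lynx: it sits inside (Lynx,Gulo).
Tracing Nomascus: it sits inside (Nomascus,Castanea).
The smallest clade enclosing all 3 is ((Nomascus,Castanea),((Cavia,Secale),((Glossina,Corvus),(((Abies,Arabidopsis),Bufo),(Lynx,Gulo),Nyctereutes)))); the answer is its 12 terminal taxa in alphabetical order.

Abies, Arabidopsis, Bufo, Castanea, Cavia, Corvus, Glossina, Gulo, Lynx, Nomascus, Nyctereutes, Secale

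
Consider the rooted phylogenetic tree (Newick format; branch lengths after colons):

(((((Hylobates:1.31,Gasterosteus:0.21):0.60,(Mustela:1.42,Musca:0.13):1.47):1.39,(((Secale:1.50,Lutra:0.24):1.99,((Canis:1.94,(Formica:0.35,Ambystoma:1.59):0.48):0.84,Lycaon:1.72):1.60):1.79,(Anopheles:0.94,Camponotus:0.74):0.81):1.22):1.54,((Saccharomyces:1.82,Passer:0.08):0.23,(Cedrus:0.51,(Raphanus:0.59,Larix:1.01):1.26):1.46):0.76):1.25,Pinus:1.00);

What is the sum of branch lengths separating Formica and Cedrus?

10.55

The path runs Formica → … → MRCA → … → Cedrus; the MRCA is the node subtending ((((Hylobates,Gasterosteus),(Mustela,Musca)),(((Secale,Lutra),((Canis,(Formica,Ambystoma)),Lycaon)),(Anopheles,Camponotus))),((Saccharomyces,Passer),(Cedrus,(Raphanus,Larix)))).
Branch lengths along that path: 0.35 + 0.48 + 0.84 + 1.60 + 1.79 + 1.22 + 1.54 + 0.76 + 1.46 + 0.51 = 10.55.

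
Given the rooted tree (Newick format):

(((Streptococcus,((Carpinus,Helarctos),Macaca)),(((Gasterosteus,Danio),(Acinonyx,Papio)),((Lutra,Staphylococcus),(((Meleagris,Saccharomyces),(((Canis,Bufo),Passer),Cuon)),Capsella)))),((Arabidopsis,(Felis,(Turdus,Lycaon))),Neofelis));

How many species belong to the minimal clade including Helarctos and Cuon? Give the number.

The MRCA of Helarctos and Cuon is the node subtending ((Streptococcus,((Carpinus,Helarctos),Macaca)),(((Gasterosteus,Danio),(Acinonyx,Papio)),((Lutra,Staphylococcus),(((Meleagris,Saccharomyces),(((Canis,Bufo),Passer),Cuon)),Capsella)))).
That clade contains 17 terminal taxa: Acinonyx, Bufo, Canis, Capsella, Carpinus, Cuon, Danio, Gasterosteus, Helarctos, Lutra, Macaca, Meleagris, Papio, Passer, Saccharomyces, Staphylococcus, Streptococcus.

17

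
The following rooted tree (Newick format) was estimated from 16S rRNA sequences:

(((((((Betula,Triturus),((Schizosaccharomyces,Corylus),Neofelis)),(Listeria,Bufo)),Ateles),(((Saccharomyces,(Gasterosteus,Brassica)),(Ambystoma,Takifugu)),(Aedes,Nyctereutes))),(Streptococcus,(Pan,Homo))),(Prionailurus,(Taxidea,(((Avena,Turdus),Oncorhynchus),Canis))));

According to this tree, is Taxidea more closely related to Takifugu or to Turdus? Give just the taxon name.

The MRCA of Taxidea and Turdus subtends (Taxidea,(((Avena,Turdus),Oncorhynchus),Canis)) (5 taxa).
The MRCA of Taxidea and Takifugu is the root, subtending the entire tree (24 taxa).
The first is nested inside the second, so Taxidea shares a more recent common ancestor with Turdus.

Turdus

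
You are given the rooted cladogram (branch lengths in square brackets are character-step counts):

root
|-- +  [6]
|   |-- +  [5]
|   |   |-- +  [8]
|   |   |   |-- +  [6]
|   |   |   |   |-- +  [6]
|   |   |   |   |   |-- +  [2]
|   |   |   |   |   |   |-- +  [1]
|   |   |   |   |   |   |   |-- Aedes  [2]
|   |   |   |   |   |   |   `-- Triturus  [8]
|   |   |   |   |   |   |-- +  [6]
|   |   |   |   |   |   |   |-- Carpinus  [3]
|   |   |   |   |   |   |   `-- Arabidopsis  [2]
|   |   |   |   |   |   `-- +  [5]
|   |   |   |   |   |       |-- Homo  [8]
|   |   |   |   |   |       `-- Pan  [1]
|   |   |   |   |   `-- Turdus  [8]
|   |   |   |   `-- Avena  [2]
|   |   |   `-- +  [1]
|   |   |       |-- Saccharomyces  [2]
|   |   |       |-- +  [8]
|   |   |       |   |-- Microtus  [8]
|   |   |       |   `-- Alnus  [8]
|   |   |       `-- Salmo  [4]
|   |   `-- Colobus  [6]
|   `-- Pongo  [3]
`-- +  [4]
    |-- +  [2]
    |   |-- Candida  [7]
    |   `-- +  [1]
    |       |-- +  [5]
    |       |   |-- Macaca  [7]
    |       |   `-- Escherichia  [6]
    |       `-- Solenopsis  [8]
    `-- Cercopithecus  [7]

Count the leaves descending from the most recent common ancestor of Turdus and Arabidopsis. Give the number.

7

The MRCA of Turdus and Arabidopsis is the node subtending (((Aedes,Triturus),(Carpinus,Arabidopsis),(Homo,Pan)),Turdus).
That clade contains 7 terminal taxa: Aedes, Arabidopsis, Carpinus, Homo, Pan, Triturus, Turdus.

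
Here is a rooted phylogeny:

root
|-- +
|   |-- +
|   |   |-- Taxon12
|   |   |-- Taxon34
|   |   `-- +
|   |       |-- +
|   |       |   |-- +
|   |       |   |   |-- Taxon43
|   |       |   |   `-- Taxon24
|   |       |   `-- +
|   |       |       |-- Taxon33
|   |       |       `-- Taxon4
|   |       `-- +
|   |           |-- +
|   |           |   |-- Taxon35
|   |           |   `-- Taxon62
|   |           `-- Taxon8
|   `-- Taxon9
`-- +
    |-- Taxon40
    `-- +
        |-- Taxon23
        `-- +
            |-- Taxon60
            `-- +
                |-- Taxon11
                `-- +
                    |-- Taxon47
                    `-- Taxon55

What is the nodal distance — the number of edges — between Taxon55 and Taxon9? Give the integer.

8

The MRCA of Taxon55 and Taxon9 is the root of the tree.
From Taxon55 up to that node: 6 branches. From Taxon9 up to the same node: 2 branches. Total: 6 + 2 = 8.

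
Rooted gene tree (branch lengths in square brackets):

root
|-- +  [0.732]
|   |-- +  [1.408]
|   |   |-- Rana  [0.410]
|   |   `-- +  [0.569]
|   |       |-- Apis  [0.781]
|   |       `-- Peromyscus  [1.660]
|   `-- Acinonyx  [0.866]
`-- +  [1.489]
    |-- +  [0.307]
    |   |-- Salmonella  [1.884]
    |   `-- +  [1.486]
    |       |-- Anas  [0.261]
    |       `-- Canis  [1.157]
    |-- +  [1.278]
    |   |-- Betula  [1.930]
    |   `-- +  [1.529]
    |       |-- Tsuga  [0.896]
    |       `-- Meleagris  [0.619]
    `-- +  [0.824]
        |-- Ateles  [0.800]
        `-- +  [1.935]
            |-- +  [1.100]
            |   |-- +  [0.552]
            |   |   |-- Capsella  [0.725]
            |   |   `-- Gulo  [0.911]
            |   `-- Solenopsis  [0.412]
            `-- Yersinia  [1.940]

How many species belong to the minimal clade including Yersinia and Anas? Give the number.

11

The MRCA of Yersinia and Anas is the node subtending ((Salmonella,(Anas,Canis)),(Betula,(Tsuga,Meleagris)),(Ateles,(((Capsella,Gulo),Solenopsis),Yersinia))).
That clade contains 11 terminal taxa: Anas, Ateles, Betula, Canis, Capsella, Gulo, Meleagris, Salmonella, Solenopsis, Tsuga, Yersinia.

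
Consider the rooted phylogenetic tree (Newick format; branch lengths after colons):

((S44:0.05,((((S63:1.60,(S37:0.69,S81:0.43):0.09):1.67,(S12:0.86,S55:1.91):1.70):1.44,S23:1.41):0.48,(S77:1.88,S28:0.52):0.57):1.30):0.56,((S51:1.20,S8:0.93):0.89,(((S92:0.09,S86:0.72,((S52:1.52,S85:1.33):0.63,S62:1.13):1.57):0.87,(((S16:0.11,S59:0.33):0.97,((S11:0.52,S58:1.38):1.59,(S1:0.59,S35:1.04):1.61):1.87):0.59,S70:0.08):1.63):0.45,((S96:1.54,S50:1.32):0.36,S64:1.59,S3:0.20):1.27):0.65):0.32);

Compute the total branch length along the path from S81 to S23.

The path runs S81 → … → MRCA → … → S23; the MRCA is the node subtending (((S63,(S37,S81)),(S12,S55)),S23).
Branch lengths along that path: 0.43 + 0.09 + 1.67 + 1.44 + 1.41 = 5.04.

5.04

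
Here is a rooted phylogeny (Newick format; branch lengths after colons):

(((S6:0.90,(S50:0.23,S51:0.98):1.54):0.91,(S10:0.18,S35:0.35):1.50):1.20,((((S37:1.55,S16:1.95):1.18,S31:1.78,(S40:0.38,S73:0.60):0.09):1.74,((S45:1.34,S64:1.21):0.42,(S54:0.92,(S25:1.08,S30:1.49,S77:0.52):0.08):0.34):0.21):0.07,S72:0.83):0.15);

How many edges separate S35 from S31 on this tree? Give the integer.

7

The MRCA of S35 and S31 is the root of the tree.
From S35 up to that node: 3 branches. From S31 up to the same node: 4 branches. Total: 3 + 4 = 7.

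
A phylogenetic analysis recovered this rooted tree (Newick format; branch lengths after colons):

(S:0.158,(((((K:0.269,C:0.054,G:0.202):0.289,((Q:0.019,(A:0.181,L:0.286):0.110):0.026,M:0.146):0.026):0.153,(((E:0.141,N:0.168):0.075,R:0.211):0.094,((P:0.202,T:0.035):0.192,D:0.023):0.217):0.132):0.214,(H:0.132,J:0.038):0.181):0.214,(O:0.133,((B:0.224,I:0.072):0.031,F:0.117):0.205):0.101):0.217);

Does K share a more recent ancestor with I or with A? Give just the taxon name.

A

The MRCA of K and A subtends ((K,C,G),((Q,(A,L)),M)) (7 taxa).
The MRCA of K and I subtends (((((K,C,G),((Q,(A,L)),M)),(((E,N),R),((P,T),D))),(H,J)),(O,((B,I),F))) (19 taxa).
The first is nested inside the second, so K shares a more recent common ancestor with A.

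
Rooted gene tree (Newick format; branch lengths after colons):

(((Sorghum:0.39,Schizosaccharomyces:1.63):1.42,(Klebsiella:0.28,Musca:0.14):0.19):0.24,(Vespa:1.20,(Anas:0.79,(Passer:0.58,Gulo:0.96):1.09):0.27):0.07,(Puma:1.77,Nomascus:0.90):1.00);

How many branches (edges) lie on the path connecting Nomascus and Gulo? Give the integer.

The MRCA of Nomascus and Gulo is the root of the tree.
From Nomascus up to that node: 2 branches. From Gulo up to the same node: 4 branches. Total: 2 + 4 = 6.

6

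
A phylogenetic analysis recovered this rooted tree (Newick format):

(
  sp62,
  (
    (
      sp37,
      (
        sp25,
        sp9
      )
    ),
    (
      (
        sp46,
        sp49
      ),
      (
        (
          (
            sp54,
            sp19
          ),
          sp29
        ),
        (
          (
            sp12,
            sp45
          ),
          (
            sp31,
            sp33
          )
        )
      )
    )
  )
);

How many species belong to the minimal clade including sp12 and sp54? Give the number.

The MRCA of sp12 and sp54 is the node subtending (((sp54,sp19),sp29),((sp12,sp45),(sp31,sp33))).
That clade contains 7 terminal taxa: sp12, sp19, sp29, sp31, sp33, sp45, sp54.

7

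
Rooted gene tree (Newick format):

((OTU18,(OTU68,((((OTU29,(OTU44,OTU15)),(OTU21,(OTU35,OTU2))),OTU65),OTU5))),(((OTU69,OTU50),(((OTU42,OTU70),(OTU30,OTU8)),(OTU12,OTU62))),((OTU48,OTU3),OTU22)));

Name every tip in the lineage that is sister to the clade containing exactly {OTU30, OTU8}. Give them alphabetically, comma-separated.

The clade containing exactly {OTU30, OTU8} attaches to the tree at the node subtending ((OTU42,OTU70),(OTU30,OTU8)).
The other lineage descending from that same node — the sister group — is (OTU42,OTU70); its 2 tips in alphabetical order are the answer.

OTU42, OTU70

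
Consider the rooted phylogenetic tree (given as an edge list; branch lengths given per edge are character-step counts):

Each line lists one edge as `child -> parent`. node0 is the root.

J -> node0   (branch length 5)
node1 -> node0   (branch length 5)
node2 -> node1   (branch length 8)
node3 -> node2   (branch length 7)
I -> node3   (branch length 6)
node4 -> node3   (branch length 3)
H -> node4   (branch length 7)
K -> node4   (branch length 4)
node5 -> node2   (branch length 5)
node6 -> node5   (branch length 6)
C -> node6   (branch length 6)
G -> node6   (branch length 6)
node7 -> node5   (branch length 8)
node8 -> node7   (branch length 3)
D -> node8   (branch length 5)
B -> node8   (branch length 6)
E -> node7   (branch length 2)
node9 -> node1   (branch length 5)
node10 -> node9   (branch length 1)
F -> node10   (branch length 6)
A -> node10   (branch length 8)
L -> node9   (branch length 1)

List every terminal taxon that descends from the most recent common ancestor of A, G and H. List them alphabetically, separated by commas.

Tracing A: it sits inside (F,A).
Tracing G: it sits inside (C,G).
Tracing H: it sits inside (H,K).
The smallest clade enclosing all 3 is (((I,(H,K)),((C,G),((D,B),E))),((F,A),L)); the answer is its 11 terminal taxa in alphabetical order.

A, B, C, D, E, F, G, H, I, K, L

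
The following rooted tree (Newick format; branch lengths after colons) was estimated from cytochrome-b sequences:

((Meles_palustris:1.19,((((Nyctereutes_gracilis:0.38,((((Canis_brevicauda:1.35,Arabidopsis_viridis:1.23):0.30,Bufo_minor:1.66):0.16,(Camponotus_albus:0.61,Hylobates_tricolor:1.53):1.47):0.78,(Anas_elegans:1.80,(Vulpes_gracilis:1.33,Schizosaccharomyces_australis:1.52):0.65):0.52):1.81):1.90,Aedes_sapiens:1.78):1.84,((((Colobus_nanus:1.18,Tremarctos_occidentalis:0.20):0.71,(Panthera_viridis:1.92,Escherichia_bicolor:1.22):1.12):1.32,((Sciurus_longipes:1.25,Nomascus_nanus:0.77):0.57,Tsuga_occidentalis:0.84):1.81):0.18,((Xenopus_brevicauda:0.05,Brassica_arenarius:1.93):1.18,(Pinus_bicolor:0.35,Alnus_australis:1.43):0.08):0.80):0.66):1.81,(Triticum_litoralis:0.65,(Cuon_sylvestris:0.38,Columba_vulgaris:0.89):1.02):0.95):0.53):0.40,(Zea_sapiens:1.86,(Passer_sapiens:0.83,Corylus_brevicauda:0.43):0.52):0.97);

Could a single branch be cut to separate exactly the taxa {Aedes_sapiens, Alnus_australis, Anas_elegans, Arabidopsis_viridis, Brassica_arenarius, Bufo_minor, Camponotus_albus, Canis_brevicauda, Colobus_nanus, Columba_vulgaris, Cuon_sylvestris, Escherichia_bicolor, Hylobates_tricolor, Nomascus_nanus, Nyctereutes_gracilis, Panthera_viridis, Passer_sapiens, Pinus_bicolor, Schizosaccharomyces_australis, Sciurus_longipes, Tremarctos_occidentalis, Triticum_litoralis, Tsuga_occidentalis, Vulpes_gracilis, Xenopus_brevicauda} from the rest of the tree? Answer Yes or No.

No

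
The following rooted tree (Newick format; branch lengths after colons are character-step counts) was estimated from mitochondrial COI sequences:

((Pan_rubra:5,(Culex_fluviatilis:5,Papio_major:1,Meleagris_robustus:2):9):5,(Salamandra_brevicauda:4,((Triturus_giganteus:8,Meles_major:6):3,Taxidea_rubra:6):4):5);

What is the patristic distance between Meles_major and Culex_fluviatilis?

The path runs Meles_major → … → MRCA → … → Culex_fluviatilis; the MRCA is the root of the tree.
Branch lengths along that path: 6 + 3 + 4 + 5 + 5 + 9 + 5 = 37.

37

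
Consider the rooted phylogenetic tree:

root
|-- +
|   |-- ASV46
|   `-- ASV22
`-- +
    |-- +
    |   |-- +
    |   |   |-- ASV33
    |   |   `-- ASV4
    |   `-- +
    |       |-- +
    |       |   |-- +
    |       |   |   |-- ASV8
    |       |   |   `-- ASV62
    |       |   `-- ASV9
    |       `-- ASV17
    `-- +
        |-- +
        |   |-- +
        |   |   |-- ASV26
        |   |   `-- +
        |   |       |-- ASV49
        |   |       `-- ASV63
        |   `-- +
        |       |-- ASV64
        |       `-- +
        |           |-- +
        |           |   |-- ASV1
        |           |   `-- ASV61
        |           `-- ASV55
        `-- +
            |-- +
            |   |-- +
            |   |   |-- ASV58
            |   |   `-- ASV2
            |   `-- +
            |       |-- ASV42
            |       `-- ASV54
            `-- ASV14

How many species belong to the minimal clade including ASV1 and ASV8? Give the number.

18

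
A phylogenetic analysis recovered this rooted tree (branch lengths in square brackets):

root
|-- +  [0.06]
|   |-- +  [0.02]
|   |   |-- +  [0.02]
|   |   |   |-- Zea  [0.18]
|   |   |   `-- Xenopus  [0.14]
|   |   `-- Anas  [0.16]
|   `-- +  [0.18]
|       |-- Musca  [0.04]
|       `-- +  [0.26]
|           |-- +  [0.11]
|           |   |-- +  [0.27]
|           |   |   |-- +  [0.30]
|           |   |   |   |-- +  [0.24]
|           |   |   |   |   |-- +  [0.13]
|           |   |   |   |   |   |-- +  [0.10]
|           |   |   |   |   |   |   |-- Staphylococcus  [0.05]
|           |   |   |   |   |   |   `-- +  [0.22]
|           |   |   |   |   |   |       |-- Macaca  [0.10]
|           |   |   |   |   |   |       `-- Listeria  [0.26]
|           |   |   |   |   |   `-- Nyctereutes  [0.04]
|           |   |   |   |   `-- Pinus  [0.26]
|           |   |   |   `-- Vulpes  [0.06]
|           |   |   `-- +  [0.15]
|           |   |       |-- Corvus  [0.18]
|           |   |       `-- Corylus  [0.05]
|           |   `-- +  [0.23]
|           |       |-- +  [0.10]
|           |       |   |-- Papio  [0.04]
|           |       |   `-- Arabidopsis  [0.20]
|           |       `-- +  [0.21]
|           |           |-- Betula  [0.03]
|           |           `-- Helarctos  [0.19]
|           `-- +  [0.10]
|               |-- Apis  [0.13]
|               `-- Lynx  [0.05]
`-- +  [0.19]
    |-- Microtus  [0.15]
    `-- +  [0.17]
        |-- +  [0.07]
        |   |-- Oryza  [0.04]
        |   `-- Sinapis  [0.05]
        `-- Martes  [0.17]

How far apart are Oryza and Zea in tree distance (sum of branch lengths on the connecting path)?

The path runs Oryza → … → MRCA → … → Zea; the MRCA is the root of the tree.
Branch lengths along that path: 0.04 + 0.07 + 0.17 + 0.19 + 0.06 + 0.02 + 0.02 + 0.18 = 0.75.

0.75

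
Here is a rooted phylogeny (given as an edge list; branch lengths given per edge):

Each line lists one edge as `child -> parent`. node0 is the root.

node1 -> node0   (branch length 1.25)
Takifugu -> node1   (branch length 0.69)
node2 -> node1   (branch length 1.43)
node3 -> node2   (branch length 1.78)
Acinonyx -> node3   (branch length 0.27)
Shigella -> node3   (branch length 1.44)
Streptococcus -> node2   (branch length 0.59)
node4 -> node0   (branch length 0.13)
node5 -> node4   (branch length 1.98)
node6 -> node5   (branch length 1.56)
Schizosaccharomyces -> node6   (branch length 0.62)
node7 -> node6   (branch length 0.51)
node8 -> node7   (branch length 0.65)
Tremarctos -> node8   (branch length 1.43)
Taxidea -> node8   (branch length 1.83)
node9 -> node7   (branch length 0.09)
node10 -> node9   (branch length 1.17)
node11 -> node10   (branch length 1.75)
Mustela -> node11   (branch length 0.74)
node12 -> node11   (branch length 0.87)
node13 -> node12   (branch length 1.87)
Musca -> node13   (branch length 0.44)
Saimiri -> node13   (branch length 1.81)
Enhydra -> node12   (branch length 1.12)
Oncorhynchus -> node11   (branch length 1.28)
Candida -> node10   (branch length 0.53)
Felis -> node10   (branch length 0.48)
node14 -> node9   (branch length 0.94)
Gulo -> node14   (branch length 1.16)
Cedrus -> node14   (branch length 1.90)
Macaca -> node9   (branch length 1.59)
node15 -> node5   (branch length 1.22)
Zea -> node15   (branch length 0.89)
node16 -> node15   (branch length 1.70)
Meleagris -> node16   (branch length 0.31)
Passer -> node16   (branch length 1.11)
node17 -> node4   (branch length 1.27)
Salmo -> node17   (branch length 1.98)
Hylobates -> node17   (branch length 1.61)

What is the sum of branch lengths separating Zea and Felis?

5.92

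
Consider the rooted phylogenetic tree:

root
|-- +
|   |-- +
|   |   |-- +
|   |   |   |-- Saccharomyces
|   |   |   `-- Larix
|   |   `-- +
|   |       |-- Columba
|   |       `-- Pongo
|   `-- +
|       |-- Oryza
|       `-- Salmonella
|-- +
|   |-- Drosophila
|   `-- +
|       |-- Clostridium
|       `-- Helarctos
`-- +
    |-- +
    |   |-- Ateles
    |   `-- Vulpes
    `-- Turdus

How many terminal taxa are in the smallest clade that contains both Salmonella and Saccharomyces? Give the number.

6

The MRCA of Salmonella and Saccharomyces is the node subtending (((Saccharomyces,Larix),(Columba,Pongo)),(Oryza,Salmonella)).
That clade contains 6 terminal taxa: Columba, Larix, Oryza, Pongo, Saccharomyces, Salmonella.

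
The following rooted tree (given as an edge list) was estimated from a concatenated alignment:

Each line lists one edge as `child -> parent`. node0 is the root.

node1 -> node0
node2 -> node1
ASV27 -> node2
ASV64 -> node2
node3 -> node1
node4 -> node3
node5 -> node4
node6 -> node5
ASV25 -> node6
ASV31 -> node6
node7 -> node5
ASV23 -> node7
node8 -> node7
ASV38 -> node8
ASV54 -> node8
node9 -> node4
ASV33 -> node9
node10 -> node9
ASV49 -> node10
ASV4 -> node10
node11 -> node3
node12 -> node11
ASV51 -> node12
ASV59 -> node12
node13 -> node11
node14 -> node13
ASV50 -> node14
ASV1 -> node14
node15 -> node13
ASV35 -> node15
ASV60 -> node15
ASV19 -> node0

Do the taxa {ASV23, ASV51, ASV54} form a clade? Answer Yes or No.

No

The MRCA of the listed taxa subtends ((((ASV25,ASV31),(ASV23,(ASV38,ASV54))),(ASV33,(ASV49,ASV4))),((ASV51,ASV59),((ASV50,ASV1),(ASV35,ASV60)))).
That clade also contains ASV1, ASV25, ASV31, ASV33, ASV35, ASV38, ASV4, ASV49, ASV50, ASV59, ASV60, which are not in the proposed group, so the group is not monophyletic.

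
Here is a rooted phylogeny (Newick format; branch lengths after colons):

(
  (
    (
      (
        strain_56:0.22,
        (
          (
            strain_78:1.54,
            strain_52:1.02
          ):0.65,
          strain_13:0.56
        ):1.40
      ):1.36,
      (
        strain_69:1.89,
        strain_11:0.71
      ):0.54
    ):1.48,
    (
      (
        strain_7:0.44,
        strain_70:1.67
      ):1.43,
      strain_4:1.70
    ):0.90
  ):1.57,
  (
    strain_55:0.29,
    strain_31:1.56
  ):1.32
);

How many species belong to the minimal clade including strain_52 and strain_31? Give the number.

The MRCA of strain_52 and strain_31 is the root, so the clade is the entire tree.
That clade contains 11 terminal taxa: strain_11, strain_13, strain_31, strain_4, strain_52, strain_55, strain_56, strain_69, strain_7, strain_70, strain_78.

11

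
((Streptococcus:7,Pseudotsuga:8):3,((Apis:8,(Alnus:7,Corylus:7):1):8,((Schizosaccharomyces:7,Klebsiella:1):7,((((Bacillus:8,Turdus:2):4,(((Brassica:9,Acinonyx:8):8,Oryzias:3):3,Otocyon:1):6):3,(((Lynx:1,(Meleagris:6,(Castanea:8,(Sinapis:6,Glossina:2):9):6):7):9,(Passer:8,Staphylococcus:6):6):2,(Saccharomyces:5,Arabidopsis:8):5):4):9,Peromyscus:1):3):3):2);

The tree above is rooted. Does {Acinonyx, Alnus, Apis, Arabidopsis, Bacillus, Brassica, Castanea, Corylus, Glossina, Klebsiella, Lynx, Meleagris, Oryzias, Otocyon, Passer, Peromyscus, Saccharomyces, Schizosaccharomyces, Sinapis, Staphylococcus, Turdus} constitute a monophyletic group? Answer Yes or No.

The most recent common ancestor of these taxa subtends ((Apis,(Alnus,Corylus)),((Schizosaccharomyces,Klebsiella),((((Bacillus,Turdus),(((Brassica,Acinonyx),Oryzias),Otocyon)),(((Lynx,(Meleagris,(Castanea,(Sinapis,Glossina)))),(Passer,Staphylococcus)),(Saccharomyces,Arabidopsis))),Peromyscus))).
That clade has exactly 21 tips — every listed taxon and nothing else — so the group is monophyletic.

Yes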